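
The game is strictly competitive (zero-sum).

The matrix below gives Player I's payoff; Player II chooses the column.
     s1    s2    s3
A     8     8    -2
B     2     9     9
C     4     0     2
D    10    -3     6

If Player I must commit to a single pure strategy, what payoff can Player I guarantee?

2

The worst-case payoff for each row is A: -2, B: 2, C: 0, D: -3.
The best of these is 2.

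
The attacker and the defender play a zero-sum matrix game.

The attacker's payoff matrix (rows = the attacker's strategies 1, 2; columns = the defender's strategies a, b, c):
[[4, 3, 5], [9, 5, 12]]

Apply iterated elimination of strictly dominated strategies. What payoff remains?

Row 1 is strictly dominated by row 2 (9>4, 5>3, 12>5); eliminate 1.
Column c is strictly dominated by a for the defender (9<12); eliminate c.
Column a is strictly dominated by b for the defender (5<9); eliminate a.
Only (2, b) remains, with payoff 5.

5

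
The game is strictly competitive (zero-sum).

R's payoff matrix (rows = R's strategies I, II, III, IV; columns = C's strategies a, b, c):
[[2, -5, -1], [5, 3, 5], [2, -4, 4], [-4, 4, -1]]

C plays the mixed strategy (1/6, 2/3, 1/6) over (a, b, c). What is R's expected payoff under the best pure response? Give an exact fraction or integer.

11/3

I: (2)·(1/6) + (-5)·(2/3) + (-1)·(1/6) = -19/6.
II: (5)·(1/6) + (3)·(2/3) + (5)·(1/6) = 11/3.
III: (2)·(1/6) + (-4)·(2/3) + (4)·(1/6) = -5/3.
IV: (-4)·(1/6) + (4)·(2/3) + (-1)·(1/6) = 11/6.
The best pure response is II with expected payoff 11/3.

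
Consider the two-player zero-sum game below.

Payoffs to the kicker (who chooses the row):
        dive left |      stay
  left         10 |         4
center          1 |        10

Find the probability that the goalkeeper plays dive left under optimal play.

2/5

Row minima are 4 and 1, so the kicker's maximin is 4; column maxima are 10 and 10, so the goalkeeper's minimax is 10. These differ, so the equilibrium is in mixed strategies.
Let the goalkeeper play dive left with probability q. The kicker is indifferent when 10q + 4(1−q) = q + 10(1−q), giving q = 2/5.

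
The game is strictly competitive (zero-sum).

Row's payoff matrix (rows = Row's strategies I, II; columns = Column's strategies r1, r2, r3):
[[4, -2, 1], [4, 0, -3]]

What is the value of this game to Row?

Column r1 is strictly dominated by r2 for Column (it gives Row more in every row).
The remaining 2×2 game on (I, II) × (r2, r3) has no saddle point. Let Row play I with probability p; indifference gives −2p = p − 3(1−p), so p = 1/2.
Similarly Column's optimal q on r2 is 2/3, and the value is -2·(2/3) + (1)·(1/3) = -1.

-1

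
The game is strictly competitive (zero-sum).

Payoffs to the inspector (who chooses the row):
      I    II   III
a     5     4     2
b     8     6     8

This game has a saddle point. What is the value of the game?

Row minima: 2, 6 → the inspector's maximin is 6.
Column maxima: 8, 6, 8 → the inspectee's minimax is 6.
They coincide at (b, II), so the value is 6.

6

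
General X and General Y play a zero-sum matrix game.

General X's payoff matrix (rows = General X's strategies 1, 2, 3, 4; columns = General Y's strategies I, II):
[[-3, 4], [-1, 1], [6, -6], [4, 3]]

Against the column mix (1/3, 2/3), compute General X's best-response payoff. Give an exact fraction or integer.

10/3

1: (-3)·(1/3) + (4)·(2/3) = 5/3.
2: (-1)·(1/3) + (1)·(2/3) = 1/3.
3: (6)·(1/3) + (-6)·(2/3) = -2.
4: (4)·(1/3) + (3)·(2/3) = 10/3.
The best pure response is 4 with expected payoff 10/3.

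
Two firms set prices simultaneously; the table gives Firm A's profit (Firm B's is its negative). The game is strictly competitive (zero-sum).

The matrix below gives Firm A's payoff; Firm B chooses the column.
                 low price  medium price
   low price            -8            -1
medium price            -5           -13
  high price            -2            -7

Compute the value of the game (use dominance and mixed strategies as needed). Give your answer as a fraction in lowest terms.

Row medium price is strictly dominated by row high price, so Firm A never plays it.
The remaining 2×2 game on (low price, high price) × (low price, medium price) has no saddle point. Let Firm A play low price with probability p; indifference gives −8p − 2(1−p) = −p − 7(1−p), so p = 5/12.
Similarly Firm B's optimal q on low price is 1/2, and the value is -8·(1/2) + (-1)·(1/2) = -9/2.

-9/2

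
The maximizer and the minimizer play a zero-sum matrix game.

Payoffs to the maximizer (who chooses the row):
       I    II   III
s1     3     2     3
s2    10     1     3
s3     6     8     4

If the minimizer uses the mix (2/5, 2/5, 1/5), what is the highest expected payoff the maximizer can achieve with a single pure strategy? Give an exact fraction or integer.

s1: (3)·(2/5) + (2)·(2/5) + (3)·(1/5) = 13/5.
s2: (10)·(2/5) + (1)·(2/5) + (3)·(1/5) = 5.
s3: (6)·(2/5) + (8)·(2/5) + (4)·(1/5) = 32/5.
The best pure response is s3 with expected payoff 32/5.

32/5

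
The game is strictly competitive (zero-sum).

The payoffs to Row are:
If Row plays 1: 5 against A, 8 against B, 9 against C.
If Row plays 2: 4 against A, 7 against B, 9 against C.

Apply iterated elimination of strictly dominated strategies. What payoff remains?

5

Column B is strictly dominated by A for Column (5<8, 4<7); eliminate B.
Column C is strictly dominated by A for Column (5<9, 4<9); eliminate C.
Row 2 is strictly dominated by row 1 (5>4); eliminate 2.
Only (1, A) remains, with payoff 5.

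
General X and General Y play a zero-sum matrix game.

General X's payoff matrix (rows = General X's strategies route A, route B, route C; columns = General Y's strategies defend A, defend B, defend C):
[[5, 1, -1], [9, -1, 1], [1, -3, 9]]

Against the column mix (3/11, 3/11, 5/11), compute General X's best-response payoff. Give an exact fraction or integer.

39/11

route A: (5)·(3/11) + (1)·(3/11) + (-1)·(5/11) = 13/11.
route B: (9)·(3/11) + (-1)·(3/11) + (1)·(5/11) = 29/11.
route C: (1)·(3/11) + (-3)·(3/11) + (9)·(5/11) = 39/11.
The best pure response is route C with expected payoff 39/11.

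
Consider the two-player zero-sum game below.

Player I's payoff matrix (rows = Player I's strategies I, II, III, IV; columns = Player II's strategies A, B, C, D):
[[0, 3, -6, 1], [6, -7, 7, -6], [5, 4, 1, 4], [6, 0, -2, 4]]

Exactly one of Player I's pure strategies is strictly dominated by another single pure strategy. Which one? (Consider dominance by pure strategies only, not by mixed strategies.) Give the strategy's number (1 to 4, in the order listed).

Compare I with III: 5 > 0, 4 > 3, 1 > -6, 4 > 1.
So III strictly dominates I for Player I; I is strictly dominated.

1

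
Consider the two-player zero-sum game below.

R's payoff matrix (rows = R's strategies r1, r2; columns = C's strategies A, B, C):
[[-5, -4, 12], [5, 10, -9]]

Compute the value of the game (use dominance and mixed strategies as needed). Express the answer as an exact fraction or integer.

Column B is strictly dominated by A for C (it gives R more in every row).
The remaining 2×2 game on (r1, r2) × (A, C) has no saddle point. Let R play r1 with probability p; indifference gives −5p + 5(1−p) = 12p − 9(1−p), so p = 14/31.
Similarly C's optimal q on A is 21/31, and the value is -5·(21/31) + (12)·(10/31) = 15/31.

15/31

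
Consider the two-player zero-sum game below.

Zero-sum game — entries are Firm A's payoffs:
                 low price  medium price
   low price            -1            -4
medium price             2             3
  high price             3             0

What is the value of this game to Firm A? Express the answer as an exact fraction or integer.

9/4

Row low price is strictly dominated by row high price, so Firm A never plays it.
The remaining 2×2 game on (medium price, high price) × (low price, medium price) has no saddle point. Let Firm A play medium price with probability p; indifference gives 2p + 3(1−p) = 3p, so p = 3/4.
Similarly Firm B's optimal q on low price is 3/4, and the value is 2·(3/4) + (3)·(1/4) = 9/4.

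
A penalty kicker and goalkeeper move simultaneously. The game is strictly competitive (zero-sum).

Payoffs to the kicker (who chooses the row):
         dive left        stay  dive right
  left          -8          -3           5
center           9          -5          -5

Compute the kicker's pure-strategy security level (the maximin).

The worst-case payoff for each row is left: -8, center: -5.
The best of these is -5.

-5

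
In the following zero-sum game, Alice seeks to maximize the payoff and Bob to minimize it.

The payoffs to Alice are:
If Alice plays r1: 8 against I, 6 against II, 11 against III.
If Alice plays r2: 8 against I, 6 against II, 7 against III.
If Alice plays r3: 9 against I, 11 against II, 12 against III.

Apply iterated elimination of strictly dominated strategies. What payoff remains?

9

Row r2 is strictly dominated by row r3 (9>8, 11>6, 12>7); eliminate r2.
Row r1 is strictly dominated by row r3 (9>8, 11>6, 12>11); eliminate r1.
Column III is strictly dominated by I for Bob (9<12); eliminate III.
Column II is strictly dominated by I for Bob (9<11); eliminate II.
Only (r3, I) remains, with payoff 9.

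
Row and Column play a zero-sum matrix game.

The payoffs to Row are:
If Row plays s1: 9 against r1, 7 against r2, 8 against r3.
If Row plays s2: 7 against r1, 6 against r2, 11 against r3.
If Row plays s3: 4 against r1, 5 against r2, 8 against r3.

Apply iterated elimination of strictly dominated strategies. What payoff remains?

7

Row s3 is strictly dominated by row s2 (7>4, 6>5, 11>8); eliminate s3.
Column r3 is strictly dominated by r2 for Column (7<8, 6<11); eliminate r3.
Row s2 is strictly dominated by row s1 (9>7, 7>6); eliminate s2.
Column r1 is strictly dominated by r2 for Column (7<9); eliminate r1.
Only (s1, r2) remains, with payoff 7.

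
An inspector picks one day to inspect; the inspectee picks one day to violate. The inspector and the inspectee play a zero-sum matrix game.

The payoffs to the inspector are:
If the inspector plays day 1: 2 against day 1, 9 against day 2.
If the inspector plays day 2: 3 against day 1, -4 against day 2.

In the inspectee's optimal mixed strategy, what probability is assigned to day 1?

13/14

Row minima are 2 and -4, so the inspector's maximin is 2; column maxima are 3 and 9, so the inspectee's minimax is 3. These differ, so the equilibrium is in mixed strategies.
Let the inspectee play day 1 with probability q. The inspector is indifferent when 2q + 9(1−q) = 3q − 4(1−q), giving q = 13/14.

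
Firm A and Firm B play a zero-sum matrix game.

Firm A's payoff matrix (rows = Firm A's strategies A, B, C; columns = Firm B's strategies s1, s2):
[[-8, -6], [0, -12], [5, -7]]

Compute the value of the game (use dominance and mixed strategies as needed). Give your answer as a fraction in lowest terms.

Row B is strictly dominated by row C, so Firm A never plays it.
The remaining 2×2 game on (A, C) × (s1, s2) has no saddle point. Let Firm A play A with probability p; indifference gives −8p + 5(1−p) = −6p − 7(1−p), so p = 6/7.
Similarly Firm B's optimal q on s1 is 1/14, and the value is -8·(1/14) + (-6)·(13/14) = -43/7.

-43/7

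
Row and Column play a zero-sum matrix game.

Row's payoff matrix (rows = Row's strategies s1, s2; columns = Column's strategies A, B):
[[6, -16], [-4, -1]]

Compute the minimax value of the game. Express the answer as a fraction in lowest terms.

-14/5

Row minima are -16 and -4, so Row's maximin is -4; column maxima are 6 and -1, so Column's minimax is -1. These differ, so the equilibrium is in mixed strategies.
Let Row play s1 with probability p. Column is indifferent when 6p − 4(1−p) = −16p − (1−p), giving p = 3/25.
Let Column play A with probability q. Row is indifferent when 6q − 16(1−q) = −4q − (1−q), giving q = 3/5.
The value is 6·(3/5) + (-16)·(2/5) = -14/5.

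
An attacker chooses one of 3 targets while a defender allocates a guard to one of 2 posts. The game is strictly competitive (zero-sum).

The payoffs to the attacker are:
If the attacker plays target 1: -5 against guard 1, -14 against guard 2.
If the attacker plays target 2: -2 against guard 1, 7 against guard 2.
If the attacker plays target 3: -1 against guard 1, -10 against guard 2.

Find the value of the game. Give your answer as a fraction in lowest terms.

-3/2

Row target 1 is strictly dominated by row target 3, so the attacker never plays it.
The remaining 2×2 game on (target 2, target 3) × (guard 1, guard 2) has no saddle point. Let the attacker play target 2 with probability p; indifference gives −2p − (1−p) = 7p − 10(1−p), so p = 1/2.
Similarly the defender's optimal q on guard 1 is 17/18, and the value is -2·(17/18) + (7)·(1/18) = -3/2.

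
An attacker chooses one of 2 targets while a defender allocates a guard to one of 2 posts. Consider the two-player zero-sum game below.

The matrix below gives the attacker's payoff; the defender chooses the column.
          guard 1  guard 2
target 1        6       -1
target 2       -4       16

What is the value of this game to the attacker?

Row minima are -1 and -4, so the attacker's maximin is -1; column maxima are 6 and 16, so the defender's minimax is 6. These differ, so the equilibrium is in mixed strategies.
Let the attacker play target 1 with probability p. The defender is indifferent when 6p − 4(1−p) = −p + 16(1−p), giving p = 20/27.
Let the defender play guard 1 with probability q. The attacker is indifferent when 6q − (1−q) = −4q + 16(1−q), giving q = 17/27.
The value is 6·(17/27) + (-1)·(10/27) = 92/27.

92/27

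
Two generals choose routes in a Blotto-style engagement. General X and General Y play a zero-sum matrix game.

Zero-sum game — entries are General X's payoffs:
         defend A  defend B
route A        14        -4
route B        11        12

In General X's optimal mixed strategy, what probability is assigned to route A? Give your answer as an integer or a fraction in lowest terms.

Row minima are -4 and 11, so General X's maximin is 11; column maxima are 14 and 12, so General Y's minimax is 12. These differ, so the equilibrium is in mixed strategies.
Let General X play route A with probability p. General Y is indifferent when 14p + 11(1−p) = −4p + 12(1−p), giving p = 1/19.

1/19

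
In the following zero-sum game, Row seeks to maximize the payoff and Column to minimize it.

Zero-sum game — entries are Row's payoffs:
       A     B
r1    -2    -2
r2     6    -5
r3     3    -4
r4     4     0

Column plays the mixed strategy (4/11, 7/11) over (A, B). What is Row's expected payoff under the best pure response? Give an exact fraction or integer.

16/11

r1: (-2)·(4/11) + (-2)·(7/11) = -2.
r2: (6)·(4/11) + (-5)·(7/11) = -1.
r3: (3)·(4/11) + (-4)·(7/11) = -16/11.
r4: (4)·(4/11) + (0)·(7/11) = 16/11.
The best pure response is r4 with expected payoff 16/11.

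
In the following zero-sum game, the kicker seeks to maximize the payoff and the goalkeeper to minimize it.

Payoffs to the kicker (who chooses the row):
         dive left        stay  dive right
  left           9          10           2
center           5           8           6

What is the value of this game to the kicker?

Column stay is strictly dominated by dive left for the goalkeeper (it gives the kicker more in every row).
The remaining 2×2 game on (left, center) × (dive left, dive right) has no saddle point. Let the kicker play left with probability p; indifference gives 9p + 5(1−p) = 2p + 6(1−p), so p = 1/8.
Similarly the goalkeeper's optimal q on dive left is 1/2, and the value is 9·(1/2) + (2)·(1/2) = 11/2.

11/2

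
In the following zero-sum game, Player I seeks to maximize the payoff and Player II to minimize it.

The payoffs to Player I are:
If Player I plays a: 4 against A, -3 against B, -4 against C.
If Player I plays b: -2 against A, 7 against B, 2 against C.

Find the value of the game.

Column B is strictly dominated by C for Player II (it gives Player I more in every row).
The remaining 2×2 game on (a, b) × (A, C) has no saddle point. Let Player I play a with probability p; indifference gives 4p − 2(1−p) = −4p + 2(1−p), so p = 1/3.
Similarly Player II's optimal q on A is 1/2, and the value is 4·(1/2) + (-4)·(1/2) = 0.

0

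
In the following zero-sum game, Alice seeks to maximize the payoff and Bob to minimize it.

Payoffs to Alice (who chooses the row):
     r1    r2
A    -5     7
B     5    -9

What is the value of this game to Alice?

-5/13

Row minima are -5 and -9, so Alice's maximin is -5; column maxima are 5 and 7, so Bob's minimax is 5. These differ, so the equilibrium is in mixed strategies.
Let Alice play A with probability p. Bob is indifferent when −5p + 5(1−p) = 7p − 9(1−p), giving p = 7/13.
Let Bob play r1 with probability q. Alice is indifferent when −5q + 7(1−q) = 5q − 9(1−q), giving q = 8/13.
The value is -5·(8/13) + (7)·(5/13) = -5/13.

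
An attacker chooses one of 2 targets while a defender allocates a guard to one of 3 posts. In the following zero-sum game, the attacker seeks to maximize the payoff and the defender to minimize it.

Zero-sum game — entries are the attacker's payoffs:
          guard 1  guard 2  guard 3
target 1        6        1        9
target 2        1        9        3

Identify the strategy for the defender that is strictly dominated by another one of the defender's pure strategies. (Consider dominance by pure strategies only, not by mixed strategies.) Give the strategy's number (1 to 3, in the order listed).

The defender prefers columns that give the attacker less. Compare guard 3 with guard 1: 6 < 9, 1 < 3.
So guard 1 strictly dominates guard 3 for the defender; guard 3 is strictly dominated.

3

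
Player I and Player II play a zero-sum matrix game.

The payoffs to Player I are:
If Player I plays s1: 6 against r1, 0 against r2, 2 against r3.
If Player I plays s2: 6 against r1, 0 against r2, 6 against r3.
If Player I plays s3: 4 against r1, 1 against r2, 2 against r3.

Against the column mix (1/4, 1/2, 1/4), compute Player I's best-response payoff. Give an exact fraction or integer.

s1: (6)·(1/4) + (0)·(1/2) + (2)·(1/4) = 2.
s2: (6)·(1/4) + (0)·(1/2) + (6)·(1/4) = 3.
s3: (4)·(1/4) + (1)·(1/2) + (2)·(1/4) = 2.
The best pure response is s2 with expected payoff 3.

3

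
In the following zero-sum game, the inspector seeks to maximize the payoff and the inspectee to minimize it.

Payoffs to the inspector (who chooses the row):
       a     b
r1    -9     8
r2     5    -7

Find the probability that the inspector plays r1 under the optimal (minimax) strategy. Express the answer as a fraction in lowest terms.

12/29

Row minima are -9 and -7, so the inspector's maximin is -7; column maxima are 5 and 8, so the inspectee's minimax is 5. These differ, so the equilibrium is in mixed strategies.
Let the inspector play r1 with probability p. The inspectee is indifferent when −9p + 5(1−p) = 8p − 7(1−p), giving p = 12/29.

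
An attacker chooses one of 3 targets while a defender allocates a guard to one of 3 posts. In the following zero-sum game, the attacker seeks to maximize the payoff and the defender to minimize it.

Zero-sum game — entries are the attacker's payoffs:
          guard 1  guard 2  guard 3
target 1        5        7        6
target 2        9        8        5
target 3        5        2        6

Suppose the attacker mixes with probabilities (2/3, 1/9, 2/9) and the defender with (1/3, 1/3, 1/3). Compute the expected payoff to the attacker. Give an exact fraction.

Against (1/3, 1/3, 1/3), each row's expected payoff is target 1: 6; target 2: 22/3; target 3: 13/3.
Taking the (2/3, 1/9, 2/9)-weighted average: (2/3)·(6) + (1/9)·(22/3) + (2/9)·(13/3) = 52/9.

52/9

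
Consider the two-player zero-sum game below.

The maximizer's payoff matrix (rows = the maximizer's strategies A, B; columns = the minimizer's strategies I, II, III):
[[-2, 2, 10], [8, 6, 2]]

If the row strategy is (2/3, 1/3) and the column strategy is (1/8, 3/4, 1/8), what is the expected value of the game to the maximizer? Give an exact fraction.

43/12

Against (1/8, 3/4, 1/8), each row's expected payoff is A: 5/2; B: 23/4.
Taking the (2/3, 1/3)-weighted average: (2/3)·(5/2) + (1/3)·(23/4) = 43/12.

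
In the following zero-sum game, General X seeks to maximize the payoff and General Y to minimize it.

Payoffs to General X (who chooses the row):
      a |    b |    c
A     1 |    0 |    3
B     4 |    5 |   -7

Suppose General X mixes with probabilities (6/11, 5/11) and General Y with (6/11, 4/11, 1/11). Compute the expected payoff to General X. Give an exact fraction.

239/121

Against (6/11, 4/11, 1/11), each row's expected payoff is A: 9/11; B: 37/11.
Taking the (6/11, 5/11)-weighted average: (6/11)·(9/11) + (5/11)·(37/11) = 239/121.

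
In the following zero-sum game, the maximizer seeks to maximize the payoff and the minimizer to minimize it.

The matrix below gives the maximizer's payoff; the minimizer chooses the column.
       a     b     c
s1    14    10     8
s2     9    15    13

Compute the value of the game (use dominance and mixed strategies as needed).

11

Column b is strictly dominated by c for the minimizer (it gives the maximizer more in every row).
The remaining 2×2 game on (s1, s2) × (a, c) has no saddle point. Let the maximizer play s1 with probability p; indifference gives 14p + 9(1−p) = 8p + 13(1−p), so p = 2/5.
Similarly the minimizer's optimal q on a is 1/2, and the value is 14·(1/2) + (8)·(1/2) = 11.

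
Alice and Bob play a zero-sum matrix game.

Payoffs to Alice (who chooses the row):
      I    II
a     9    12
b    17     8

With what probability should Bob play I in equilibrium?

1/3

Row minima are 9 and 8, so Alice's maximin is 9; column maxima are 17 and 12, so Bob's minimax is 12. These differ, so the equilibrium is in mixed strategies.
Let Bob play I with probability q. Alice is indifferent when 9q + 12(1−q) = 17q + 8(1−q), giving q = 1/3.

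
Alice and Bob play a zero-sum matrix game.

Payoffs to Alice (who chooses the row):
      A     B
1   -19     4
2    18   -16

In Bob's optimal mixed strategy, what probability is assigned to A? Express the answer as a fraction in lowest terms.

Row minima are -19 and -16, so Alice's maximin is -16; column maxima are 18 and 4, so Bob's minimax is 4. These differ, so the equilibrium is in mixed strategies.
Let Bob play A with probability q. Alice is indifferent when −19q + 4(1−q) = 18q − 16(1−q), giving q = 20/57.

20/57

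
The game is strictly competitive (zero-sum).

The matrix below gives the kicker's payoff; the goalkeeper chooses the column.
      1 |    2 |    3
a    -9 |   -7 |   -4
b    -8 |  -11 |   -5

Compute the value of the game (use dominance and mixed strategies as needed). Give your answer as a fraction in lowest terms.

-43/5

Column 3 is strictly dominated by 2 for the goalkeeper (it gives the kicker more in every row).
The remaining 2×2 game on (a, b) × (1, 2) has no saddle point. Let the kicker play a with probability p; indifference gives −9p − 8(1−p) = −7p − 11(1−p), so p = 3/5.
Similarly the goalkeeper's optimal q on 1 is 4/5, and the value is -9·(4/5) + (-7)·(1/5) = -43/5.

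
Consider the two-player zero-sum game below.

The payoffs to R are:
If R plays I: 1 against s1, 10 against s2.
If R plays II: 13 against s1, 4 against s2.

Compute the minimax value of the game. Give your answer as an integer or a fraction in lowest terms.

7

Row minima are 1 and 4, so R's maximin is 4; column maxima are 13 and 10, so C's minimax is 10. These differ, so the equilibrium is in mixed strategies.
Let R play I with probability p. C is indifferent when p + 13(1−p) = 10p + 4(1−p), giving p = 1/2.
Let C play s1 with probability q. R is indifferent when q + 10(1−q) = 13q + 4(1−q), giving q = 1/3.
The value is 1·(1/3) + (10)·(2/3) = 7.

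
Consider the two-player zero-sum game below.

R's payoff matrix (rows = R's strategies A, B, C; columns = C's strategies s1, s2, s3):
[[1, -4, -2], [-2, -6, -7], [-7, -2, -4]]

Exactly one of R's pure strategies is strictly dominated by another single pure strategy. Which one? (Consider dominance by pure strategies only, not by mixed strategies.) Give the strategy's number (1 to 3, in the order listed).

Compare B with A: 1 > -2, -4 > -6, -2 > -7.
So A strictly dominates B for R; B is strictly dominated.

2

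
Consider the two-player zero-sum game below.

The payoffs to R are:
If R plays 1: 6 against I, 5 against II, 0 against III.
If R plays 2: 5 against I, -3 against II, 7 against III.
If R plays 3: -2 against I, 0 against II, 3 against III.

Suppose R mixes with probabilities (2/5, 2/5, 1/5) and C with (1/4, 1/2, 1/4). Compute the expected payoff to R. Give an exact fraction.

Against (1/4, 1/2, 1/4), each row's expected payoff is 1: 4; 2: 3/2; 3: 1/4.
Taking the (2/5, 2/5, 1/5)-weighted average: (2/5)·(4) + (2/5)·(3/2) + (1/5)·(1/4) = 9/4.

9/4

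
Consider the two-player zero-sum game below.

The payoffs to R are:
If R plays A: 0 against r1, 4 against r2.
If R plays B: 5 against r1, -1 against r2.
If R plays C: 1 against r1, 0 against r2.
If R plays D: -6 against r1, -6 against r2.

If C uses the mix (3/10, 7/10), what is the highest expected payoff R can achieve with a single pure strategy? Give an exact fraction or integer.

14/5

A: (0)·(3/10) + (4)·(7/10) = 14/5.
B: (5)·(3/10) + (-1)·(7/10) = 4/5.
C: (1)·(3/10) + (0)·(7/10) = 3/10.
D: (-6)·(3/10) + (-6)·(7/10) = -6.
The best pure response is A with expected payoff 14/5.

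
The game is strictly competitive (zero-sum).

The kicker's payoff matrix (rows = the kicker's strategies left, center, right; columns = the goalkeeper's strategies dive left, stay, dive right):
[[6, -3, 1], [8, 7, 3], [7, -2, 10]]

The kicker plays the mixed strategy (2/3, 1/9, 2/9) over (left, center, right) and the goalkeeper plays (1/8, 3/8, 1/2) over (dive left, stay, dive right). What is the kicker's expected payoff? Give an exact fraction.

Against (1/8, 3/8, 1/2), each row's expected payoff is left: 1/8; center: 41/8; right: 41/8.
Taking the (2/3, 1/9, 2/9)-weighted average: (2/3)·(1/8) + (1/9)·(41/8) + (2/9)·(41/8) = 43/24.

43/24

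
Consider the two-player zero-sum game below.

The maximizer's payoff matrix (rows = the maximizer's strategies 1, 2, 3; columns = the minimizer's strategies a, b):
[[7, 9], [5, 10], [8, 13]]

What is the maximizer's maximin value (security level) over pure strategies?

8

The worst-case payoff for each row is 1: 7, 2: 5, 3: 8.
The best of these is 8.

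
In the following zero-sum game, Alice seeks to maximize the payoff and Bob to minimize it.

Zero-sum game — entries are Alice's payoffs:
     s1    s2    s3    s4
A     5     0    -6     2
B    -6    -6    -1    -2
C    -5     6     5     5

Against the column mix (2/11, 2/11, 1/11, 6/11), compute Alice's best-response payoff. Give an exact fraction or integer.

A: (5)·(2/11) + (0)·(2/11) + (-6)·(1/11) + (2)·(6/11) = 16/11.
B: (-6)·(2/11) + (-6)·(2/11) + (-1)·(1/11) + (-2)·(6/11) = -37/11.
C: (-5)·(2/11) + (6)·(2/11) + (5)·(1/11) + (5)·(6/11) = 37/11.
The best pure response is C with expected payoff 37/11.

37/11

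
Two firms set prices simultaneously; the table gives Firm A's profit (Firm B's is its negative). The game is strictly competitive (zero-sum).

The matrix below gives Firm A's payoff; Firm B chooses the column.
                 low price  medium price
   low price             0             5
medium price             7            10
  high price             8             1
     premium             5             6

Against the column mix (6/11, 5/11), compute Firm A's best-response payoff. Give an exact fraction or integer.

low price: (0)·(6/11) + (5)·(5/11) = 25/11.
medium price: (7)·(6/11) + (10)·(5/11) = 92/11.
high price: (8)·(6/11) + (1)·(5/11) = 53/11.
premium: (5)·(6/11) + (6)·(5/11) = 60/11.
The best pure response is medium price with expected payoff 92/11.

92/11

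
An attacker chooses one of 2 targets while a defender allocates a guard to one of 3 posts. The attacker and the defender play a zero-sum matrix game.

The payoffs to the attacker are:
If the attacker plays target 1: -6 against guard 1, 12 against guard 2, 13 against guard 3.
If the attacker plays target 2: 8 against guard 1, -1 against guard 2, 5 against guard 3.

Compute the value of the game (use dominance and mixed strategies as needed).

10/3

Column guard 3 is strictly dominated by guard 2 for the defender (it gives the attacker more in every row).
The remaining 2×2 game on (target 1, target 2) × (guard 1, guard 2) has no saddle point. Let the attacker play target 1 with probability p; indifference gives −6p + 8(1−p) = 12p − (1−p), so p = 1/3.
Similarly the defender's optimal q on guard 1 is 13/27, and the value is -6·(13/27) + (12)·(14/27) = 10/3.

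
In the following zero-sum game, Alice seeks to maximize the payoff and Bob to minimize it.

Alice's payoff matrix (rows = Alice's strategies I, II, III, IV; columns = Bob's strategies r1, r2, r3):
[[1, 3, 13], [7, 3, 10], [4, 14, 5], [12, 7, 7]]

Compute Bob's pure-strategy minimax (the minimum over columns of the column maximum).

12

The worst case (largest entry) in each column is r1: 12, r2: 14, r3: 13.
The best (smallest) of these is 12.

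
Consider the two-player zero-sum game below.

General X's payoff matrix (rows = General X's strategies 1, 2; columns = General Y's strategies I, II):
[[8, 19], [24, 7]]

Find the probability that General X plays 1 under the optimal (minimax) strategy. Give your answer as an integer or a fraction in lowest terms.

17/28

Row minima are 8 and 7, so General X's maximin is 8; column maxima are 24 and 19, so General Y's minimax is 19. These differ, so the equilibrium is in mixed strategies.
Let General X play 1 with probability p. General Y is indifferent when 8p + 24(1−p) = 19p + 7(1−p), giving p = 17/28.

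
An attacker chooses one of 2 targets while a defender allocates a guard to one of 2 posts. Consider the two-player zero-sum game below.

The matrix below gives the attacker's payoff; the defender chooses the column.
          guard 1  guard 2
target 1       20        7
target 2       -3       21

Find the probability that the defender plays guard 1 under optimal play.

Row minima are 7 and -3, so the attacker's maximin is 7; column maxima are 20 and 21, so the defender's minimax is 20. These differ, so the equilibrium is in mixed strategies.
Let the defender play guard 1 with probability q. The attacker is indifferent when 20q + 7(1−q) = −3q + 21(1−q), giving q = 14/37.

14/37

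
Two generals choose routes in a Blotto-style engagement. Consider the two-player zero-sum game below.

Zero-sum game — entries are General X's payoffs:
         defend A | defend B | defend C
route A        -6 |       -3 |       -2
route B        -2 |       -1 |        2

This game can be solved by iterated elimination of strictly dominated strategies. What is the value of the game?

Column defend B is strictly dominated by defend A for General Y (-6<-3, -2<-1); eliminate defend B.
Row route A is strictly dominated by row route B (-2>-6, 2>-2); eliminate route A.
Column defend C is strictly dominated by defend A for General Y (-2<2); eliminate defend C.
Only (route B, defend A) remains, with payoff -2.

-2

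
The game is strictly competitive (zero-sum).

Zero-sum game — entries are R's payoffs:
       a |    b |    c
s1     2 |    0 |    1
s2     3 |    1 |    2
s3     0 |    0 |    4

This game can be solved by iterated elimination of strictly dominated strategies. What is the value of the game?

Column c is strictly dominated by b for C (0<1, 1<2, 0<4); eliminate c.
Row s1 is strictly dominated by row s2 (3>2, 1>0); eliminate s1.
Row s3 is strictly dominated by row s2 (3>0, 1>0); eliminate s3.
Column a is strictly dominated by b for C (1<3); eliminate a.
Only (s2, b) remains, with payoff 1.

1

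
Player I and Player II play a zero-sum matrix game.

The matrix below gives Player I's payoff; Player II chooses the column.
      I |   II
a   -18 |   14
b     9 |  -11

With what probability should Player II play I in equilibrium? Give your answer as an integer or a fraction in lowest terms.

25/52

Row minima are -18 and -11, so Player I's maximin is -11; column maxima are 9 and 14, so Player II's minimax is 9. These differ, so the equilibrium is in mixed strategies.
Let Player II play I with probability q. Player I is indifferent when −18q + 14(1−q) = 9q − 11(1−q), giving q = 25/52.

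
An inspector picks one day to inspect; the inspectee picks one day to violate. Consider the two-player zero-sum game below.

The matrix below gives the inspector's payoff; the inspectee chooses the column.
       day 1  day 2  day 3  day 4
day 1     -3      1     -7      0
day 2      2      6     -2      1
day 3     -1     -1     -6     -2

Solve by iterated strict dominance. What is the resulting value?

-2

Row day 3 is strictly dominated by row day 2 (2>-1, 6>-1, -2>-6, 1>-2); eliminate day 3.
Column day 4 is strictly dominated by day 3 for the inspectee (-7<0, -2<1); eliminate day 4.
Column day 1 is strictly dominated by day 3 for the inspectee (-7<-3, -2<2); eliminate day 1.
Column day 2 is strictly dominated by day 3 for the inspectee (-7<1, -2<6); eliminate day 2.
Row day 1 is strictly dominated by row day 2 (-2>-7); eliminate day 1.
Only (day 2, day 3) remains, with payoff -2.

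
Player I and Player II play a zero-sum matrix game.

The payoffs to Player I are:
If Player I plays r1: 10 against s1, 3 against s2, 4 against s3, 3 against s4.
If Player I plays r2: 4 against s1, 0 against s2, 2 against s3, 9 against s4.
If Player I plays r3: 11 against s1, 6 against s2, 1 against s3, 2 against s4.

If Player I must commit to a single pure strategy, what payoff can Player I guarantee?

3

The worst-case payoff for each row is r1: 3, r2: 0, r3: 1.
The best of these is 3.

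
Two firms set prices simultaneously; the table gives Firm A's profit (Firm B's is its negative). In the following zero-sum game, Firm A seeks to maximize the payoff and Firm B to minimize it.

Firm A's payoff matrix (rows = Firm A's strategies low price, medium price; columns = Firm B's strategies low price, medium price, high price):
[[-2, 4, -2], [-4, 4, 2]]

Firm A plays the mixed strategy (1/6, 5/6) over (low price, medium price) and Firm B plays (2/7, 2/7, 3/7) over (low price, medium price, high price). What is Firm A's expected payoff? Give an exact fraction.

Against (2/7, 2/7, 3/7), each row's expected payoff is low price: -2/7; medium price: 6/7.
Taking the (1/6, 5/6)-weighted average: (1/6)·(-2/7) + (5/6)·(6/7) = 2/3.

2/3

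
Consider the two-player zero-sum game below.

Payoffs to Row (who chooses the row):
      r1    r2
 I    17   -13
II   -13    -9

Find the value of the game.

Row minima are -13 and -13, so Row's maximin is -13; column maxima are 17 and -9, so Column's minimax is -9. These differ, so the equilibrium is in mixed strategies.
Let Row play I with probability p. Column is indifferent when 17p − 13(1−p) = −13p − 9(1−p), giving p = 2/17.
Let Column play r1 with probability q. Row is indifferent when 17q − 13(1−q) = −13q − 9(1−q), giving q = 2/17.
The value is 17·(2/17) + (-13)·(15/17) = -161/17.

-161/17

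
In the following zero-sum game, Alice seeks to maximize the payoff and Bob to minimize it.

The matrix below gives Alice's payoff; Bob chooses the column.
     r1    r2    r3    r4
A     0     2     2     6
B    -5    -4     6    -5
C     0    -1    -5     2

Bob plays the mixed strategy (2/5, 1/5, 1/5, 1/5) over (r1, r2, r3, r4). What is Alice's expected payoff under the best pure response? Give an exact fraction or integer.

A: (0)·(2/5) + (2)·(1/5) + (2)·(1/5) + (6)·(1/5) = 2.
B: (-5)·(2/5) + (-4)·(1/5) + (6)·(1/5) + (-5)·(1/5) = -13/5.
C: (0)·(2/5) + (-1)·(1/5) + (-5)·(1/5) + (2)·(1/5) = -4/5.
The best pure response is A with expected payoff 2.

2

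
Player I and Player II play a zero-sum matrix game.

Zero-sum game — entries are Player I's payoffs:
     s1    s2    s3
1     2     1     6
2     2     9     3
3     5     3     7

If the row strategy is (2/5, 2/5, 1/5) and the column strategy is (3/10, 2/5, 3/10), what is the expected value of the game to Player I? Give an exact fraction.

Against (3/10, 2/5, 3/10), each row's expected payoff is 1: 14/5; 2: 51/10; 3: 24/5.
Taking the (2/5, 2/5, 1/5)-weighted average: (2/5)·(14/5) + (2/5)·(51/10) + (1/5)·(24/5) = 103/25.

103/25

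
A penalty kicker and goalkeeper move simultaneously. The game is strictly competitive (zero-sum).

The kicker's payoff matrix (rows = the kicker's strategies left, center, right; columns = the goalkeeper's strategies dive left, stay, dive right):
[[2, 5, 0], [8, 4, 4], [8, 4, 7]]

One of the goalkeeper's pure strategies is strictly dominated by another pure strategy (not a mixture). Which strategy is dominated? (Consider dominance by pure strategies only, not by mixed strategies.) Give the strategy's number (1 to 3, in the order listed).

1

The goalkeeper prefers columns that give the kicker less. Compare dive left with dive right: 0 < 2, 4 < 8, 7 < 8.
So dive right strictly dominates dive left for the goalkeeper; dive left is strictly dominated.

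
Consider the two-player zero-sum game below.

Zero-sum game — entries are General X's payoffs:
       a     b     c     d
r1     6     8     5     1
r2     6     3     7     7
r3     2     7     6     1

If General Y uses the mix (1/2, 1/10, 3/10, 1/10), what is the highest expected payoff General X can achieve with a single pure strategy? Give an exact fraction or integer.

r1: (6)·(1/2) + (8)·(1/10) + (5)·(3/10) + (1)·(1/10) = 27/5.
r2: (6)·(1/2) + (3)·(1/10) + (7)·(3/10) + (7)·(1/10) = 61/10.
r3: (2)·(1/2) + (7)·(1/10) + (6)·(3/10) + (1)·(1/10) = 18/5.
The best pure response is r2 with expected payoff 61/10.

61/10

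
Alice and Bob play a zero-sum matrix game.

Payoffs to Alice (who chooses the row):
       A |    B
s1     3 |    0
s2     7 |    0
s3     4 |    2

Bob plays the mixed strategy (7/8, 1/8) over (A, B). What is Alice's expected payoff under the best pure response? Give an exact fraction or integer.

s1: (3)·(7/8) + (0)·(1/8) = 21/8.
s2: (7)·(7/8) + (0)·(1/8) = 49/8.
s3: (4)·(7/8) + (2)·(1/8) = 15/4.
The best pure response is s2 with expected payoff 49/8.

49/8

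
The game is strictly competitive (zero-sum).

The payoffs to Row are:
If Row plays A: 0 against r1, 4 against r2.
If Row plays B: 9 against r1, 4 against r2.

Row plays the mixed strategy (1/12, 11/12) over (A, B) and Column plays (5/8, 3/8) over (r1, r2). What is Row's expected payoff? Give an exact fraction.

213/32

Against (5/8, 3/8), each row's expected payoff is A: 3/2; B: 57/8.
Taking the (1/12, 11/12)-weighted average: (1/12)·(3/2) + (11/12)·(57/8) = 213/32.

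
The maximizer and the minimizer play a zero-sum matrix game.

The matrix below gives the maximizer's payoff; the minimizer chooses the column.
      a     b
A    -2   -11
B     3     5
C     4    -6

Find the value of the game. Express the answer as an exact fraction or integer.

19/6

Row A is strictly dominated by row C, so the maximizer never plays it.
The remaining 2×2 game on (B, C) × (a, b) has no saddle point. Let the maximizer play B with probability p; indifference gives 3p + 4(1−p) = 5p − 6(1−p), so p = 5/6.
Similarly the minimizer's optimal q on a is 11/12, and the value is 3·(11/12) + (5)·(1/12) = 19/6.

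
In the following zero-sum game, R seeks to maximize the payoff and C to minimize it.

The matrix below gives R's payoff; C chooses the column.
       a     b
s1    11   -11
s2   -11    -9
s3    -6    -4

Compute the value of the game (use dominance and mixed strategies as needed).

-55/12

Row s2 is strictly dominated by row s3, so R never plays it.
The remaining 2×2 game on (s1, s3) × (a, b) has no saddle point. Let R play s1 with probability p; indifference gives 11p − 6(1−p) = −11p − 4(1−p), so p = 1/12.
Similarly C's optimal q on a is 7/24, and the value is 11·(7/24) + (-11)·(17/24) = -55/12.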